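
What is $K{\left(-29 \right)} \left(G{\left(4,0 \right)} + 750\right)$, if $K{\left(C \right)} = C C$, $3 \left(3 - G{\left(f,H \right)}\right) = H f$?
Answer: $633273$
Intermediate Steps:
$G{\left(f,H \right)} = 3 - \frac{H f}{3}$
$K{\left(C \right)} = C^{2}$
$K{\left(-29 \right)} \left(G{\left(4,0 \right)} + 750\right) = \left(-29\right)^{2} \left(\left(3 - 0 \cdot 4\right) + 750\right) = 841 \left(\left(3 + 0\right) + 750\right) = 841 \left(3 + 750\right) = 841 \cdot 753 = 633273$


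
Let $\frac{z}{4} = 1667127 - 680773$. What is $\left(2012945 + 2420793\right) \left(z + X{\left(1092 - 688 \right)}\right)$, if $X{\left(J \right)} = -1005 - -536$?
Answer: $17490861421886$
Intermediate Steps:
$z = 3945416$ ($z = 4 \left(1667127 - 680773\right) = 4 \cdot 986354 = 3945416$)
$X{\left(J \right)} = -469$ ($X{\left(J \right)} = -1005 + 536 = -469$)
$\left(2012945 + 2420793\right) \left(z + X{\left(1092 - 688 \right)}\right) = \left(2012945 + 2420793\right) \left(3945416 - 469\right) = 4433738 \cdot 3944947 = 17490861421886$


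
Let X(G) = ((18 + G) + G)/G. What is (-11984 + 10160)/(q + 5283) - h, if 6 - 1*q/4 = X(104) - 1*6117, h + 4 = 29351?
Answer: -5678098763/193481 ≈ -29347.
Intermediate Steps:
h = 29347 (h = -4 + 29351 = 29347)
X(G) = (18 + 2*G)/G
q = 318283/13 (q = 24 - 4*((2 + 18/104) - 1*6117) = 24 - 4*((2 + 18*(1/104)) - 6117) = 24 - 4*((2 + 9/52) - 6117) = 24 - 4*(113/52 - 6117) = 24 - 4*(-317971/52) = 24 + 317971/13 = 318283/13 ≈ 24483.)
(-11984 + 10160)/(q + 5283) - h = (-11984 + 10160)/(318283/13 + 5283) - 1*29347 = -1824/386962/13 - 29347 = -1824*13/386962 - 29347 = -11856/193481 - 29347 = -5678098763/193481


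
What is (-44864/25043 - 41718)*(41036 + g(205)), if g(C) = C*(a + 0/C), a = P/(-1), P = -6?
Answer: -44159040800308/25043 ≈ -1.7633e+9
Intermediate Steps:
a = 6 (a = -6/(-1) = -6*(-1) = 6)
g(C) = 6*C (g(C) = C*(6 + 0/C) = C*(6 + 0) = C*6 = 6*C)
(-44864/25043 - 41718)*(41036 + g(205)) = (-44864/25043 - 41718)*(41036 + 6*205) = (-44864*1/25043 - 41718)*(41036 + 1230) = (-44864/25043 - 41718)*42266 = -1044788738/25043*42266 = -44159040800308/25043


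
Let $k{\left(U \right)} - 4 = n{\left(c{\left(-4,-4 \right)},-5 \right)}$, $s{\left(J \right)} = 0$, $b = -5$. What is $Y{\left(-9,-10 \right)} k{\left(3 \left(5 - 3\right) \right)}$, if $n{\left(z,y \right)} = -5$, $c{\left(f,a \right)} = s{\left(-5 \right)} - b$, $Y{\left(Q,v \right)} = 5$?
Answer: $-5$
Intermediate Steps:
$c{\left(f,a \right)} = 5$ ($c{\left(f,a \right)} = 0 - -5 = 0 + 5 = 5$)
$k{\left(U \right)} = -1$ ($k{\left(U \right)} = 4 - 5 = -1$)
$Y{\left(-9,-10 \right)} k{\left(3 \left(5 - 3\right) \right)} = 5 \left(-1\right) = -5$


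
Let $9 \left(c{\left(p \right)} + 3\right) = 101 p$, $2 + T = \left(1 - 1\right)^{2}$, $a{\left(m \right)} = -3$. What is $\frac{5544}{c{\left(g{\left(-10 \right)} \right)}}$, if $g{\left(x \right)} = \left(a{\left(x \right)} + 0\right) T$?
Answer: $\frac{16632}{193} \approx 86.176$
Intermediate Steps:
$T = -2$ ($T = -2 + \left(1 - 1\right)^{2} = -2 + 0^{2} = -2 + 0 = -2$)
$g{\left(x \right)} = 6$ ($g{\left(x \right)} = \left(-3 + 0\right) \left(-2\right) = \left(-3\right) \left(-2\right) = 6$)
$c{\left(p \right)} = -3 + \frac{101 p}{9}$
$\frac{5544}{c{\left(g{\left(-10 \right)} \right)}} = \frac{5544}{-3 + \frac{101}{9} \cdot 6} = \frac{5544}{-3 + \frac{202}{3}} = \frac{5544}{\frac{193}{3}} = 5544 \cdot \frac{3}{193} = \frac{16632}{193}$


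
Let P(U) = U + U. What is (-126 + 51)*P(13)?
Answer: -1950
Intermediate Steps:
P(U) = 2*U
(-126 + 51)*P(13) = (-126 + 51)*(2*13) = -75*26 = -1950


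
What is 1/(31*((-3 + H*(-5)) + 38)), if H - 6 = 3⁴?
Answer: -1/12400 ≈ -8.0645e-5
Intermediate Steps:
H = 87 (H = 6 + 3⁴ = 6 + 81 = 87)
1/(31*((-3 + H*(-5)) + 38)) = 1/(31*((-3 + 87*(-5)) + 38)) = 1/(31*((-3 - 435) + 38)) = 1/(31*(-438 + 38)) = 1/(31*(-400)) = 1/(-12400) = -1/12400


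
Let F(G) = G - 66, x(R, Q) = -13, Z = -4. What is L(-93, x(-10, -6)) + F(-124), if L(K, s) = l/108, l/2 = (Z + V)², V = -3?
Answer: -10211/54 ≈ -189.09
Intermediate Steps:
l = 98 (l = 2*(-4 - 3)² = 2*(-7)² = 2*49 = 98)
L(K, s) = 49/54 (L(K, s) = 98/108 = 98*(1/108) = 49/54)
F(G) = -66 + G
L(-93, x(-10, -6)) + F(-124) = 49/54 + (-66 - 124) = 49/54 - 190 = -10211/54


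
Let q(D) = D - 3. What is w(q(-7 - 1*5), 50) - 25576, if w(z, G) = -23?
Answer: -25599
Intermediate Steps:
q(D) = -3 + D
w(q(-7 - 1*5), 50) - 25576 = -23 - 25576 = -25599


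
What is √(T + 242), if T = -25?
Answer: √217 ≈ 14.731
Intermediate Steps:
√(T + 242) = √(-25 + 242) = √217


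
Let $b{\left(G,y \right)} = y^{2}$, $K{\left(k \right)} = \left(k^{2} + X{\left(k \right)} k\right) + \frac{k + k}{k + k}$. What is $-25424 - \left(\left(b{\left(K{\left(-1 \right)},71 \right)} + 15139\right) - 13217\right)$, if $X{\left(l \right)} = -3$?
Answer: $-32387$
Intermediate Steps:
$K{\left(k \right)} = 1 + k^{2} - 3 k$ ($K{\left(k \right)} = \left(k^{2} - 3 k\right) + \frac{k + k}{k + k} = \left(k^{2} - 3 k\right) + \frac{2 k}{2 k} = \left(k^{2} - 3 k\right) + 2 k \frac{1}{2 k} = \left(k^{2} - 3 k\right) + 1 = 1 + k^{2} - 3 k$)
$-25424 - \left(\left(b{\left(K{\left(-1 \right)},71 \right)} + 15139\right) - 13217\right) = -25424 - \left(\left(71^{2} + 15139\right) - 13217\right) = -25424 - \left(\left(5041 + 15139\right) - 13217\right) = -25424 - \left(20180 - 13217\right) = -25424 - 6963 = -32387$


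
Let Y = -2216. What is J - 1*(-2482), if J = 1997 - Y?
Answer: 6695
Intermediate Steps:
J = 4213 (J = 1997 - 1*(-2216) = 1997 + 2216 = 4213)
J - 1*(-2482) = 4213 - 1*(-2482) = 4213 + 2482 = 6695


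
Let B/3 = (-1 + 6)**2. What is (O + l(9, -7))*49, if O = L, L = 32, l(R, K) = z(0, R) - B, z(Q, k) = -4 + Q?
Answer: -2303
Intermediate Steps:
B = 75 (B = 3*(-1 + 6)**2 = 3*5**2 = 3*25 = 75)
l(R, K) = -79 (l(R, K) = (-4 + 0) - 1*75 = -4 - 75 = -79)
O = 32
(O + l(9, -7))*49 = (32 - 79)*49 = -47*49 = -2303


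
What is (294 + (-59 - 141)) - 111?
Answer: -17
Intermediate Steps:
(294 + (-59 - 141)) - 111 = (294 - 200) - 111 = 94 - 111 = -17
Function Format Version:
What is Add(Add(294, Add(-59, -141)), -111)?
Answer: -17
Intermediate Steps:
Add(Add(294, Add(-59, -141)), -111) = Add(Add(294, -200), -111) = Add(94, -111) = -17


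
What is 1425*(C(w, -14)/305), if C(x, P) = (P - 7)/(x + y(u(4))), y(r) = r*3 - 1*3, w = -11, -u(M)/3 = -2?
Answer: -5985/244 ≈ -24.529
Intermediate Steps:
u(M) = 6 (u(M) = -3*(-2) = 6)
y(r) = -3 + 3*r (y(r) = 3*r - 3 = -3 + 3*r)
C(x, P) = (-7 + P)/(15 + x) (C(x, P) = (P - 7)/(x + (-3 + 3*6)) = (-7 + P)/(x + (-3 + 18)) = (-7 + P)/(x + 15) = (-7 + P)/(15 + x))
1425*(C(w, -14)/305) = 1425*(((-7 - 14)/(15 - 11))/305) = 1425*((-21/4)*(1/305)) = 1425*(((¼)*(-21))*(1/305)) = 1425*(-21/4*1/305) = 1425*(-21/1220) = -5985/244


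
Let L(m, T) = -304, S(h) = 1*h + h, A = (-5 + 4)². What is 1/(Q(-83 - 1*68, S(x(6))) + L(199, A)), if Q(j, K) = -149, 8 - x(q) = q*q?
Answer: -1/453 ≈ -0.0022075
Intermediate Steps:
A = 1 (A = (-1)² = 1)
x(q) = 8 - q² (x(q) = 8 - q*q = 8 - q²)
S(h) = 2*h (S(h) = h + h = 2*h)
1/(Q(-83 - 1*68, S(x(6))) + L(199, A)) = 1/(-149 - 304) = 1/(-453) = -1/453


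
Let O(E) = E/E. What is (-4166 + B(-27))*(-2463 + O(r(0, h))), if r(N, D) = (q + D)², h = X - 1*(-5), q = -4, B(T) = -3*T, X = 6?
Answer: 10057270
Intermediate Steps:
h = 11 (h = 6 - 1*(-5) = 6 + 5 = 11)
r(N, D) = (-4 + D)²
O(E) = 1
(-4166 + B(-27))*(-2463 + O(r(0, h))) = (-4166 - 3*(-27))*(-2463 + 1) = (-4166 + 81)*(-2462) = -4085*(-2462) = 10057270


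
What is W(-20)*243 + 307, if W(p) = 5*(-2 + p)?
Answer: -26423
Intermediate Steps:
W(p) = -10 + 5*p
W(-20)*243 + 307 = (-10 + 5*(-20))*243 + 307 = (-10 - 100)*243 + 307 = -110*243 + 307 = -26730 + 307 = -26423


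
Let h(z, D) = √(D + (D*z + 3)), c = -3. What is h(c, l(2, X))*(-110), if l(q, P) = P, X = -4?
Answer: -110*√11 ≈ -364.83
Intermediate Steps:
h(z, D) = √(3 + D + D*z) (h(z, D) = √(D + (3 + D*z)) = √(3 + D + D*z))
h(c, l(2, X))*(-110) = √(3 - 4 - 4*(-3))*(-110) = √(3 - 4 + 12)*(-110) = √11*(-110) = -110*√11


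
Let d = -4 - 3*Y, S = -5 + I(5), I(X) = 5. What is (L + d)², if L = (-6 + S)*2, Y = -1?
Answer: 169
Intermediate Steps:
S = 0 (S = -5 + 5 = 0)
d = -1 (d = -4 - 3*(-1) = -4 + 3 = -1)
L = -12 (L = (-6 + 0)*2 = -6*2 = -12)
(L + d)² = (-12 - 1)² = (-13)² = 169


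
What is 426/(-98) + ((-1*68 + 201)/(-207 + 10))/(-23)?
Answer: -958586/222019 ≈ -4.3176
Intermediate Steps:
426/(-98) + ((-1*68 + 201)/(-207 + 10))/(-23) = 426*(-1/98) + ((-68 + 201)/(-197))*(-1/23) = -213/49 + (133*(-1/197))*(-1/23) = -213/49 - 133/197*(-1/23) = -213/49 + 133/4531 = -958586/222019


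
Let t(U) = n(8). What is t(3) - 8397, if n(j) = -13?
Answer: -8410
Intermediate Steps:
t(U) = -13
t(3) - 8397 = -13 - 8397 = -8410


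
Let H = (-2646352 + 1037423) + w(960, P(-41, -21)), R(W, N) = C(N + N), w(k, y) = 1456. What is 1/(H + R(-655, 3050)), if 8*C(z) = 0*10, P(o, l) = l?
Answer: -1/1607473 ≈ -6.2209e-7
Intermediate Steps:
C(z) = 0 (C(z) = (0*10)/8 = (⅛)*0 = 0)
R(W, N) = 0
H = -1607473 (H = (-2646352 + 1037423) + 1456 = -1608929 + 1456 = -1607473)
1/(H + R(-655, 3050)) = 1/(-1607473 + 0) = 1/(-1607473) = -1/1607473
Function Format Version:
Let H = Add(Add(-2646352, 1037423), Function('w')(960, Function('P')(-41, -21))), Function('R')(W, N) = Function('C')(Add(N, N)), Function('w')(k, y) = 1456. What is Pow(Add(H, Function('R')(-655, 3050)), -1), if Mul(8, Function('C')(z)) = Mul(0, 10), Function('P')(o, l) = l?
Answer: Rational(-1, 1607473) ≈ -6.2209e-7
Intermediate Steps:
Function('C')(z) = 0 (Function('C')(z) = Mul(Rational(1, 8), Mul(0, 10)) = Mul(Rational(1, 8), 0) = 0)
Function('R')(W, N) = 0
H = -1607473 (H = Add(Add(-2646352, 1037423), 1456) = Add(-1608929, 1456) = -1607473)
Pow(Add(H, Function('R')(-655, 3050)), -1) = Pow(Add(-1607473, 0), -1) = Pow(-1607473, -1) = Rational(-1, 1607473)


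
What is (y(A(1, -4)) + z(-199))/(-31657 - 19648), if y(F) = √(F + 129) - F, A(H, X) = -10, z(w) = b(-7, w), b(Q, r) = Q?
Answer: -3/51305 - √119/51305 ≈ -0.00027110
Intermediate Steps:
z(w) = -7
y(F) = √(129 + F) - F
(y(A(1, -4)) + z(-199))/(-31657 - 19648) = ((√(129 - 10) - 1*(-10)) - 7)/(-31657 - 19648) = ((√119 + 10) - 7)/(-51305) = ((10 + √119) - 7)*(-1/51305) = (3 + √119)*(-1/51305) = -3/51305 - √119/51305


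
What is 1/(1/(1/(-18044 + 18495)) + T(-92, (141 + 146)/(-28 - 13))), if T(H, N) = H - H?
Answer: 1/451 ≈ 0.0022173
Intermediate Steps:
T(H, N) = 0
1/(1/(1/(-18044 + 18495)) + T(-92, (141 + 146)/(-28 - 13))) = 1/(1/(1/(-18044 + 18495)) + 0) = 1/(1/(1/451) + 0) = 1/(451 + 0) = 1/451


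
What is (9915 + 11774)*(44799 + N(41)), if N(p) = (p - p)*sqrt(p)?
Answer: 971645511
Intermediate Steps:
N(p) = 0 (N(p) = 0*sqrt(p) = 0)
(9915 + 11774)*(44799 + N(41)) = (9915 + 11774)*(44799 + 0) = 21689*44799 = 971645511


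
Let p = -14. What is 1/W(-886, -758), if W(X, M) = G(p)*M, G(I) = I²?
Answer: -1/148568 ≈ -6.7309e-6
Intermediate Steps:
W(X, M) = 196*M (W(X, M) = (-14)²*M = 196*M)
1/W(-886, -758) = 1/(196*(-758)) = 1/(-148568) = -1/148568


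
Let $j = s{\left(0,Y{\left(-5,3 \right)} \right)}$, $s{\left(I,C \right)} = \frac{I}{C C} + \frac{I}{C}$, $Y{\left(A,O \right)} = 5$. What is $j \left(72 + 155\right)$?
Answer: $0$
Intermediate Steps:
$s{\left(I,C \right)} = \frac{I}{C} + \frac{I}{C^{2}}$ ($s{\left(I,C \right)} = \frac{I}{C^{2}} + \frac{I}{C} = \frac{I}{C} + \frac{I}{C^{2}}$)
$j = 0$ ($j = \frac{0 \left(1 + 5\right)}{25} = 0 \cdot \frac{1}{25} \cdot 6 = 0$)
$j \left(72 + 155\right) = 0 \left(72 + 155\right) = 0 \cdot 227 = 0$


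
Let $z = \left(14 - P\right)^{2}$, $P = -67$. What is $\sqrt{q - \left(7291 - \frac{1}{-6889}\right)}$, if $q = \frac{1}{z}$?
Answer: $\frac{i \sqrt{329543932811}}{6723} \approx 85.387 i$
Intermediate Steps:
$z = 6561$ ($z = \left(14 - -67\right)^{2} = \left(14 + 67\right)^{2} = 81^{2} = 6561$)
$q = \frac{1}{6561} \approx 0.00015242$
$\sqrt{q - \left(7291 - \frac{1}{-6889}\right)} = \sqrt{\frac{1}{6561} - \left(7291 - \frac{1}{-6889}\right)} = \sqrt{\frac{1}{6561} - \frac{50227700}{6889}} = \sqrt{- \frac{329543932811}{45198729}} = \frac{i \sqrt{329543932811}}{6723}$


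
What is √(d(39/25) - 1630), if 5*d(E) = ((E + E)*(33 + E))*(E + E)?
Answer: I*√610435870/625 ≈ 39.531*I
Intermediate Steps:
d(E) = 4*E²*(33 + E)/5 (d(E) = (((E + E)*(33 + E))*(E + E))/5 = (((2*E)*(33 + E))*(2*E))/5 = ((2*E*(33 + E))*(2*E))/5 = (4*E²*(33 + E))/5 = 4*E²*(33 + E)/5)
√(d(39/25) - 1630) = √(4*(39/25)²*(33 + 39/25)/5 - 1630) = √((⅘)*(1521/625)*(864/25) - 1630) = √(5256576/78125 - 1630) = √(-122087174/78125) = I*√610435870/625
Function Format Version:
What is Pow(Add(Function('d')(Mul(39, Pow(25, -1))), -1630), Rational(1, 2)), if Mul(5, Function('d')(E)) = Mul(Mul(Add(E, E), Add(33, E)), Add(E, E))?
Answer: Mul(Rational(1, 625), I, Pow(610435870, Rational(1, 2))) ≈ Mul(39.531, I)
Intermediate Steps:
Function('d')(E) = Mul(Rational(4, 5), Pow(E, 2), Add(33, E)) (Function('d')(E) = Mul(Rational(1, 5), Mul(Mul(Add(E, E), Add(33, E)), Add(E, E))) = Mul(Rational(1, 5), Mul(Mul(Mul(2, E), Add(33, E)), Mul(2, E))) = Mul(Rational(1, 5), Mul(Mul(2, E, Add(33, E)), Mul(2, E))) = Mul(Rational(1, 5), Mul(4, Pow(E, 2), Add(33, E))) = Mul(Rational(4, 5), Pow(E, 2), Add(33, E)))
Pow(Add(Function('d')(Mul(39, Pow(25, -1))), -1630), Rational(1, 2)) = Pow(Add(Mul(Rational(4, 5), Pow(Mul(39, Pow(25, -1)), 2), Add(33, Mul(39, Pow(25, -1)))), -1630), Rational(1, 2)) = Pow(Add(Mul(Rational(4, 5), Pow(Mul(39, Rational(1, 25)), 2), Add(33, Mul(39, Rational(1, 25)))), -1630), Rational(1, 2)) = Pow(Add(Mul(Rational(4, 5), Pow(Rational(39, 25), 2), Add(33, Rational(39, 25))), -1630), Rational(1, 2)) = Pow(Add(Mul(Rational(4, 5), Rational(1521, 625), Rational(864, 25)), -1630), Rational(1, 2)) = Pow(Add(Rational(5256576, 78125), -1630), Rational(1, 2)) = Pow(Rational(-122087174, 78125), Rational(1, 2)) = Mul(Rational(1, 625), I, Pow(610435870, Rational(1, 2)))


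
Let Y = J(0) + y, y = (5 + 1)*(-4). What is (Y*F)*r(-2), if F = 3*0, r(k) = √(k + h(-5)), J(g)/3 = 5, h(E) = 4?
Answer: 0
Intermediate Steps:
J(g) = 15 (J(g) = 3*5 = 15)
r(k) = √(4 + k) (r(k) = √(k + 4) = √(4 + k))
F = 0
y = -24 (y = 6*(-4) = -24)
Y = -9 (Y = 15 - 24 = -9)
(Y*F)*r(-2) = (-9*0)*√(4 - 2) = 0*√2 = 0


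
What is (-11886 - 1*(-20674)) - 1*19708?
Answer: -10920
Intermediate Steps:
(-11886 - 1*(-20674)) - 1*19708 = (-11886 + 20674) - 19708 = 8788 - 19708 = -10920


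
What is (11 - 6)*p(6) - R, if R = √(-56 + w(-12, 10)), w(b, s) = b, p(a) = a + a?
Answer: 60 - 2*I*√17 ≈ 60.0 - 8.2462*I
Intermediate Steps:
p(a) = 2*a
R = 2*I*√17 (R = √(-56 - 12) = √(-68) = 2*I*√17 ≈ 8.2462*I)
(11 - 6)*p(6) - R = (11 - 6)*(2*6) - 2*I*√17 = 5*12 - 2*I*√17 = 60 - 2*I*√17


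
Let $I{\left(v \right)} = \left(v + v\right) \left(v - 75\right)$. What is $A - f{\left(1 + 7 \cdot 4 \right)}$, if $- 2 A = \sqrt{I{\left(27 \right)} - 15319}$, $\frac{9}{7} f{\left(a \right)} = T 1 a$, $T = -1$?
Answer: $\frac{203}{9} - \frac{i \sqrt{17911}}{2} \approx 22.556 - 66.916 i$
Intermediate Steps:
$f{\left(a \right)} = - \frac{7 a}{9}$ ($f{\left(a \right)} = \frac{7 \left(-1\right) 1 a}{9} = \frac{7 \left(- a\right)}{9} = - \frac{7 a}{9}$)
$I{\left(v \right)} = 2 v \left(-75 + v\right)$
$A = - \frac{i \sqrt{17911}}{2}$ ($A = - \frac{\sqrt{2 \cdot 27 \left(-75 + 27\right) - 15319}}{2} = - \frac{\sqrt{2 \cdot 27 \left(-48\right) - 15319}}{2} = - \frac{\sqrt{-2592 - 15319}}{2} = - \frac{\sqrt{-17911}}{2} = - \frac{i \sqrt{17911}}{2} \approx - 66.916 i$)
$A - f{\left(1 + 7 \cdot 4 \right)} = - \frac{i \sqrt{17911}}{2} - - \frac{7 \left(1 + 7 \cdot 4\right)}{9} = - \frac{i \sqrt{17911}}{2} - - \frac{7 \left(1 + 28\right)}{9} = - \frac{i \sqrt{17911}}{2} - \left(- \frac{7}{9}\right) 29 = - \frac{i \sqrt{17911}}{2} - - \frac{203}{9} = - \frac{i \sqrt{17911}}{2} + \frac{203}{9} = \frac{203}{9} - \frac{i \sqrt{17911}}{2}$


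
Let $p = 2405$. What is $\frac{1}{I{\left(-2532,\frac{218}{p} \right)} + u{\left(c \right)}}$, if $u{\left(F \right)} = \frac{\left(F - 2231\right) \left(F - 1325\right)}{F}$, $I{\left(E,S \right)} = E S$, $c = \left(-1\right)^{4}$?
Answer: $\frac{2405}{7100258624} \approx 3.3872 \cdot 10^{-7}$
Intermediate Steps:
$c = 1$
$u{\left(F \right)} = \frac{\left(-2231 + F\right) \left(-1325 + F\right)}{F}$
$\frac{1}{I{\left(-2532,\frac{218}{p} \right)} + u{\left(c \right)}} = \frac{1}{- 2532 \cdot \frac{218}{2405} + \left(-3556 + 1 + \frac{2956075}{1}\right)} = \frac{1}{- 2532 \cdot 218 \cdot \frac{1}{2405} + \left(-3556 + 1 + 2956075 \cdot 1\right)} = \frac{1}{\left(-2532\right) \frac{218}{2405} + \left(-3556 + 1 + 2956075\right)} = \frac{1}{- \frac{551976}{2405} + 2952520} = \frac{1}{\frac{7100258624}{2405}} = \frac{2405}{7100258624}$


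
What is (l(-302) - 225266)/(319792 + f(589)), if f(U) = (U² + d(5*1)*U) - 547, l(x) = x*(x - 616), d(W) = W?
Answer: 51970/669111 ≈ 0.077670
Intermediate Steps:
l(x) = x*(-616 + x)
f(U) = -547 + U² + 5*U (f(U) = (U² + (5*1)*U) - 547 = (U² + 5*U) - 547 = -547 + U² + 5*U)
(l(-302) - 225266)/(319792 + f(589)) = (-302*(-616 - 302) - 225266)/(319792 + (-547 + 589² + 5*589)) = (-302*(-918) - 225266)/(319792 + (-547 + 346921 + 2945)) = (277236 - 225266)/(319792 + 349319) = 51970/669111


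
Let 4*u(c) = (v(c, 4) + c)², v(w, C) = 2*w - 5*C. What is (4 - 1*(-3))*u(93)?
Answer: 469567/4 ≈ 1.1739e+5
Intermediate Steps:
v(w, C) = -5*C + 2*w
u(c) = (-20 + 3*c)²/4 (u(c) = ((-5*4 + 2*c) + c)²/4 = ((-20 + 2*c) + c)²/4 = (-20 + 3*c)²/4)
(4 - 1*(-3))*u(93) = (4 - 1*(-3))*((-20 + 3*93)²/4) = (4 + 3)*((-20 + 279)²/4) = 7*((¼)*259²) = 7*((¼)*67081) = 7*(67081/4) = 469567/4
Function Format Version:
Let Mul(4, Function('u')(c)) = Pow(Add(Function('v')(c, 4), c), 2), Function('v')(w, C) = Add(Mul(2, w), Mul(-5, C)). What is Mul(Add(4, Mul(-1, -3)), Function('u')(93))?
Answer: Rational(469567, 4) ≈ 1.1739e+5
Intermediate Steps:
Function('v')(w, C) = Add(Mul(-5, C), Mul(2, w))
Function('u')(c) = Mul(Rational(1, 4), Pow(Add(-20, Mul(3, c)), 2)) (Function('u')(c) = Mul(Rational(1, 4), Pow(Add(Add(Mul(-5, 4), Mul(2, c)), c), 2)) = Mul(Rational(1, 4), Pow(Add(Add(-20, Mul(2, c)), c), 2)) = Mul(Rational(1, 4), Pow(Add(-20, Mul(3, c)), 2)))
Mul(Add(4, Mul(-1, -3)), Function('u')(93)) = Mul(Add(4, Mul(-1, -3)), Mul(Rational(1, 4), Pow(Add(-20, Mul(3, 93)), 2))) = Mul(Add(4, 3), Mul(Rational(1, 4), Pow(Add(-20, 279), 2))) = Mul(7, Mul(Rational(1, 4), Pow(259, 2))) = Mul(7, Mul(Rational(1, 4), 67081)) = Mul(7, Rational(67081, 4)) = Rational(469567, 4)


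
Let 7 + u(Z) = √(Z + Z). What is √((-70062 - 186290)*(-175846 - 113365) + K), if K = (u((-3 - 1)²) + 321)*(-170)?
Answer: 2*√(18534941223 - 170*√2) ≈ 2.7229e+5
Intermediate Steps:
u(Z) = -7 + √2*√Z (u(Z) = -7 + √(Z + Z) = -7 + √(2*Z) = -7 + √2*√Z)
K = -53380 - 680*√2 (K = ((-7 + √2*√((-3 - 1)²)) + 321)*(-170) = ((-7 + √2*√((-4)²)) + 321)*(-170) = ((-7 + √2*√16) + 321)*(-170) = ((-7 + √2*4) + 321)*(-170) = ((-7 + 4*√2) + 321)*(-170) = (314 + 4*√2)*(-170) = -53380 - 680*√2 ≈ -54342.)
√((-70062 - 186290)*(-175846 - 113365) + K) = √((-70062 - 186290)*(-175846 - 113365) + (-53380 - 680*√2)) = √(-256352*(-289211) + (-53380 - 680*√2)) = √(74139818272 + (-53380 - 680*√2)) = √(74139764892 - 680*√2)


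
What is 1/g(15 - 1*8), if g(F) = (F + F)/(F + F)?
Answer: 1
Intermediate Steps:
g(F) = 1 (g(F) = (2*F)/((2*F)) = (2*F)*(1/(2*F)) = 1)
1/g(15 - 1*8) = 1/1 = 1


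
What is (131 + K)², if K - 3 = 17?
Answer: 22801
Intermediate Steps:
K = 20 (K = 3 + 17 = 20)
(131 + K)² = (131 + 20)² = 151² = 22801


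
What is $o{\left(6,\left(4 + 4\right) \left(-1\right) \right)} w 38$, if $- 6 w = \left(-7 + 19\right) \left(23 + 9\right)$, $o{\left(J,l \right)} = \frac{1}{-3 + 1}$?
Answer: $1216$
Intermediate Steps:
$o{\left(J,l \right)} = - \frac{1}{2}$ ($o{\left(J,l \right)} = \frac{1}{-2} = - \frac{1}{2}$)
$w = -64$ ($w = - \frac{\left(-7 + 19\right) \left(23 + 9\right)}{6} = - \frac{12 \cdot 32}{6} = \left(- \frac{1}{6}\right) 384 = -64$)
$o{\left(6,\left(4 + 4\right) \left(-1\right) \right)} w 38 = \left(- \frac{1}{2}\right) \left(-64\right) 38 = 32 \cdot 38 = 1216$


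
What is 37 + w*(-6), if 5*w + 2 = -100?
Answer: 797/5 ≈ 159.40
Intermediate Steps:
w = -102/5 (w = -⅖ + (⅕)*(-100) = -⅖ - 20 = -102/5 ≈ -20.400)
37 + w*(-6) = 37 - 102/5*(-6) = 37 + 612/5 = 797/5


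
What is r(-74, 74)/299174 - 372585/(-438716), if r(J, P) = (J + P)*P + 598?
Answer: 55865048479/65626210292 ≈ 0.85126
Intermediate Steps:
r(J, P) = 598 + P*(J + P) (r(J, P) = P*(J + P) + 598 = 598 + P*(J + P))
r(-74, 74)/299174 - 372585/(-438716) = (598 + 74**2 - 74*74)/299174 - 372585/(-438716) = (598 + 5476 - 5476)*(1/299174) - 372585*(-1/438716) = 598*(1/299174) + 372585/438716 = 299/149587 + 372585/438716 = 55865048479/65626210292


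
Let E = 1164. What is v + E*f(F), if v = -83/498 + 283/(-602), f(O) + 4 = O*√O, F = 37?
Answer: -4204943/903 + 43068*√37 ≈ 2.5732e+5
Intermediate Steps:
f(O) = -4 + O^(3/2) (f(O) = -4 + O*√O = -4 + O^(3/2))
v = -575/903 (v = -83*1/498 + 283*(-1/602) = -⅙ - 283/602 = -575/903 ≈ -0.63677)
v + E*f(F) = -575/903 + 1164*(-4 + 37^(3/2)) = -575/903 + 1164*(-4 + 37*√37) = -575/903 + (-4656 + 43068*√37) = -4204943/903 + 43068*√37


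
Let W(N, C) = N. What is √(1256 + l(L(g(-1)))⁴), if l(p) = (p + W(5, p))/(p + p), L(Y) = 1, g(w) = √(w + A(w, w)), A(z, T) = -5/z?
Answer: √1337 ≈ 36.565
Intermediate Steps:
g(w) = √(w - 5/w)
l(p) = (5 + p)/(2*p) (l(p) = (p + 5)/(p + p) = (5 + p)/((2*p)) = (5 + p)*(1/(2*p)) = (5 + p)/(2*p))
√(1256 + l(L(g(-1)))⁴) = √(1256 + ((½)*(5 + 1)/1)⁴) = √(1256 + ((½)*1*6)⁴) = √(1256 + 3⁴) = √(1256 + 81) = √1337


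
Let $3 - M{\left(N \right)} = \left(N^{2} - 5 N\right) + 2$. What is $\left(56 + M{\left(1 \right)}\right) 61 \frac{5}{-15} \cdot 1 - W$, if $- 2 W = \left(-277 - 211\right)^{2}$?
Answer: $\frac{353495}{3} \approx 1.1783 \cdot 10^{5}$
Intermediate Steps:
$M{\left(N \right)} = 1 - N^{2} + 5 N$ ($M{\left(N \right)} = 3 - \left(\left(N^{2} - 5 N\right) + 2\right) = 3 - \left(2 + N^{2} - 5 N\right) = 1 - N^{2} + 5 N$)
$W = -119072$ ($W = - \frac{\left(-277 - 211\right)^{2}}{2} = - \frac{\left(-488\right)^{2}}{2} = \left(- \frac{1}{2}\right) 238144 = -119072$)
$\left(56 + M{\left(1 \right)}\right) 61 \frac{5}{-15} \cdot 1 - W = \left(56 + \left(1 - 1^{2} + 5 \cdot 1\right)\right) 61 \frac{5}{-15} \cdot 1 - -119072 = \left(56 + \left(1 - 1 + 5\right)\right) 61 \cdot 5 \left(- \frac{1}{15}\right) 1 + 119072 = \left(56 + \left(1 - 1 + 5\right)\right) 61 \left(\left(- \frac{1}{3}\right) 1\right) + 119072 = \left(56 + 5\right) 61 \left(- \frac{1}{3}\right) + 119072 = 61 \cdot 61 \left(- \frac{1}{3}\right) + 119072 = 3721 \left(- \frac{1}{3}\right) + 119072 = - \frac{3721}{3} + 119072 = \frac{353495}{3}$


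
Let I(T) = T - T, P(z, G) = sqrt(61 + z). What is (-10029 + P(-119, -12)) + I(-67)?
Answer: -10029 + I*sqrt(58) ≈ -10029.0 + 7.6158*I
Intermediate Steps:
I(T) = 0
(-10029 + P(-119, -12)) + I(-67) = (-10029 + sqrt(61 - 119)) + 0 = (-10029 + sqrt(-58)) + 0 = (-10029 + I*sqrt(58)) + 0 = -10029 + I*sqrt(58)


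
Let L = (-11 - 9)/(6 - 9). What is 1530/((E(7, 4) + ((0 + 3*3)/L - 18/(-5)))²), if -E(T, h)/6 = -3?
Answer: 4000/1377 ≈ 2.9049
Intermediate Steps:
L = 20/3 (L = -20/(-3) = -20*(-⅓) = 20/3 ≈ 6.6667)
E(T, h) = 18 (E(T, h) = -6*(-3) = 18)
1530/((E(7, 4) + ((0 + 3*3)/L - 18/(-5)))²) = 1530/((18 + ((0 + 3*3)/(20/3) - 18/(-5)))²) = 1530/((18 + ((0 + 9)*(3/20) - 18*(-⅕)))²) = 1530/((18 + (9*(3/20) + 18/5))²) = 1530/((18 + (27/20 + 18/5))²) = 1530/((18 + 99/20)²) = 1530/((459/20)²) = 1530/(210681/400) = 1530*(400/210681) = 4000/1377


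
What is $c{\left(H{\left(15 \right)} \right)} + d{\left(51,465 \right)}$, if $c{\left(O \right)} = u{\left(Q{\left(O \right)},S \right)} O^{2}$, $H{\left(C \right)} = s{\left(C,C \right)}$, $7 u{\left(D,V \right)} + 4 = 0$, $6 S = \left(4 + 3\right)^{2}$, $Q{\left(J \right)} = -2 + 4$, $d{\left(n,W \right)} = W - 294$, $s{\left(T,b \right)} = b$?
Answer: $\frac{297}{7} \approx 42.429$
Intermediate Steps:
$d{\left(n,W \right)} = -294 + W$ ($d{\left(n,W \right)} = W - 294 = -294 + W$)
$Q{\left(J \right)} = 2$
$S = \frac{49}{6}$ ($S = \frac{\left(4 + 3\right)^{2}}{6} = \frac{7^{2}}{6} = \frac{1}{6} \cdot 49 = \frac{49}{6} \approx 8.1667$)
$u{\left(D,V \right)} = - \frac{4}{7}$ ($u{\left(D,V \right)} = - \frac{4}{7} + \frac{1}{7} \cdot 0 = - \frac{4}{7} + 0 = - \frac{4}{7}$)
$H{\left(C \right)} = C$
$c{\left(O \right)} = - \frac{4 O^{2}}{7}$
$c{\left(H{\left(15 \right)} \right)} + d{\left(51,465 \right)} = - \frac{4 \cdot 15^{2}}{7} + \left(-294 + 465\right) = \left(- \frac{4}{7}\right) 225 + 171 = - \frac{900}{7} + 171 = \frac{297}{7}$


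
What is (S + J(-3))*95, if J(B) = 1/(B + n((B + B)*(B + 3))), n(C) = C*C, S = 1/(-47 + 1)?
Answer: -4655/138 ≈ -33.732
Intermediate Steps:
S = -1/46 (S = 1/(-46) = -1/46 ≈ -0.021739)
n(C) = C²
J(B) = 1/(B + 4*B²*(3 + B)²) (J(B) = 1/(B + ((B + B)*(B + 3))²) = 1/(B + ((2*B)*(3 + B))²) = 1/(B + (2*B*(3 + B))²) = 1/(B + 4*B²*(3 + B)²))
(S + J(-3))*95 = (-1/46 + 1/((-3)*(1 + 4*(-3)*(3 - 3)²)))*95 = (-1/46 - 1/(3*(1 + 4*(-3)*0²)))*95 = (-1/46 - 1/(3*(1 + 4*(-3)*0)))*95 = (-1/46 - 1/(3*(1 + 0)))*95 = (-1/46 - ⅓/1)*95 = (-1/46 - ⅓*1)*95 = (-1/46 - ⅓)*95 = -49/138*95 = -4655/138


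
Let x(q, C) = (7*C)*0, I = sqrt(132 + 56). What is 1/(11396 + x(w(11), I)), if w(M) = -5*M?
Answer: 1/11396 ≈ 8.7750e-5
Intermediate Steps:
I = 2*sqrt(47) (I = sqrt(188) = 2*sqrt(47) ≈ 13.711)
x(q, C) = 0
1/(11396 + x(w(11), I)) = 1/(11396 + 0) = 1/11396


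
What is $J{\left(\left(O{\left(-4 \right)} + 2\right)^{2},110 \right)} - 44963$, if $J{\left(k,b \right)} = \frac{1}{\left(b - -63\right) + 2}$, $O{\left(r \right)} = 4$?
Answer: $- \frac{7868524}{175} \approx -44963.0$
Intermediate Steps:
$J{\left(k,b \right)} = \frac{1}{65 + b}$ ($J{\left(k,b \right)} = \frac{1}{\left(b + 63\right) + 2} = \frac{1}{\left(63 + b\right) + 2} = \frac{1}{65 + b}$)
$J{\left(\left(O{\left(-4 \right)} + 2\right)^{2},110 \right)} - 44963 = \frac{1}{65 + 110} - 44963 = \frac{1}{175} - 44963 = - \frac{7868524}{175}$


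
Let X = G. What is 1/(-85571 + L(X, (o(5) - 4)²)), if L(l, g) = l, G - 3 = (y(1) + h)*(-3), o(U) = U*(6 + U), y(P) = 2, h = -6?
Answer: -1/85556 ≈ -1.1688e-5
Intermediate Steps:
G = 15 (G = 3 + (2 - 6)*(-3) = 3 - 4*(-3) = 3 + 12 = 15)
X = 15
1/(-85571 + L(X, (o(5) - 4)²)) = 1/(-85571 + 15) = 1/(-85556) = -1/85556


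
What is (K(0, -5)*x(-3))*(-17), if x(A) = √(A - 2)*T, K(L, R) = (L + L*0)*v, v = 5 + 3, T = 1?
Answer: 0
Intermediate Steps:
v = 8
K(L, R) = 8*L (K(L, R) = (L + L*0)*8 = (L + 0)*8 = L*8 = 8*L)
x(A) = √(-2 + A) (x(A) = √(A - 2)*1 = √(-2 + A)*1 = √(-2 + A))
(K(0, -5)*x(-3))*(-17) = ((8*0)*√(-2 - 3))*(-17) = (0*√(-5))*(-17) = (0*(I*√5))*(-17) = 0*(-17) = 0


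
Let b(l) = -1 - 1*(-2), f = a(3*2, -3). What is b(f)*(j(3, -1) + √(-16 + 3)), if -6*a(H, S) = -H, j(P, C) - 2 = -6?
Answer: -4 + I*√13 ≈ -4.0 + 3.6056*I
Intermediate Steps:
j(P, C) = -4 (j(P, C) = 2 - 6 = -4)
a(H, S) = H/6 (a(H, S) = -(-1)*H/6 = H/6)
f = 1 (f = (3*2)/6 = (⅙)*6 = 1)
b(l) = 1 (b(l) = -1 + 2 = 1)
b(f)*(j(3, -1) + √(-16 + 3)) = 1*(-4 + √(-16 + 3)) = 1*(-4 + √(-13)) = 1*(-4 + I*√13) = -4 + I*√13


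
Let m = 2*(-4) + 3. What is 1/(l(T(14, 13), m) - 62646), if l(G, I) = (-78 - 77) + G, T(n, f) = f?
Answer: -1/62788 ≈ -1.5927e-5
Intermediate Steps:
m = -5 (m = -8 + 3 = -5)
l(G, I) = -155 + G
1/(l(T(14, 13), m) - 62646) = 1/((-155 + 13) - 62646) = 1/(-142 - 62646) = 1/(-62788) = -1/62788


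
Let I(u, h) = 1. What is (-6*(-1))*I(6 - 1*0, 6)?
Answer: 6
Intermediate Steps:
(-6*(-1))*I(6 - 1*0, 6) = -6*(-1)*1 = 6*1 = 6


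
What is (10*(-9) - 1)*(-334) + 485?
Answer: 30879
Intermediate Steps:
(10*(-9) - 1)*(-334) + 485 = (-90 - 1)*(-334) + 485 = -91*(-334) + 485 = 30394 + 485 = 30879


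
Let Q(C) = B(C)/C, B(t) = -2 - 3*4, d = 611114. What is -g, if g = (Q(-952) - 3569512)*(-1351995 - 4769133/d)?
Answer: -11796920732171271285/2444456 ≈ -4.8260e+12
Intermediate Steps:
B(t) = -14 (B(t) = -2 - 12 = -14)
Q(C) = -14/C
g = 11796920732171271285/2444456 (g = (-14/(-952) - 3569512)*(-1351995 - 4769133/611114) = (-14*(-1/952) - 3569512)*(-1351995 - 4769133*1/611114) = (1/68 - 3569512)*(-1351995 - 4769133/611114) = -242726815/68*(-826227841563/611114) = 11796920732171271285/2444456 ≈ 4.8260e+12)
-g = -1*11796920732171271285/2444456 = -11796920732171271285/2444456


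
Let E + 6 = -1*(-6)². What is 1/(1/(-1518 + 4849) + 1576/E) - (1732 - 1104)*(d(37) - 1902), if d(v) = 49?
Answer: 3054445839037/2624807 ≈ 1.1637e+6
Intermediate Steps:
E = -42 (E = -6 - 1*(-6)² = -6 - 1*36 = -6 - 36 = -42)
1/(1/(-1518 + 4849) + 1576/E) - (1732 - 1104)*(d(37) - 1902) = 1/(1/(-1518 + 4849) + 1576/(-42)) - (1732 - 1104)*(49 - 1902) = 1/(1/3331 + 1576*(-1/42)) - 628*(-1853) = 1/(1/3331 - 788/21) - 1*(-1163684) = 1/(-2624807/69951) + 1163684 = -69951/2624807 + 1163684 = 3054445839037/2624807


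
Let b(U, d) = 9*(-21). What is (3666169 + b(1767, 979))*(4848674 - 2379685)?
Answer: 9051264294220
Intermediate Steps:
b(U, d) = -189
(3666169 + b(1767, 979))*(4848674 - 2379685) = (3666169 - 189)*(4848674 - 2379685) = 3665980*2468989 = 9051264294220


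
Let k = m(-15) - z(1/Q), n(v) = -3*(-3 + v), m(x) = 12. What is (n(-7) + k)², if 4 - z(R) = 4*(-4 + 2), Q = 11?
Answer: 900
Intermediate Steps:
n(v) = 9 - 3*v
z(R) = 12 (z(R) = 4 - 4*(-4 + 2) = 4 - 4*(-2) = 4 - 1*(-8) = 4 + 8 = 12)
k = 0 (k = 12 - 1*12 = 12 - 12 = 0)
(n(-7) + k)² = ((9 - 3*(-7)) + 0)² = ((9 + 21) + 0)² = (30 + 0)² = 30² = 900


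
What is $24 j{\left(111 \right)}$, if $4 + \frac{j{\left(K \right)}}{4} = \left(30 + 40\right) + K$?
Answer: $16992$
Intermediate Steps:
$j{\left(K \right)} = 264 + 4 K$ ($j{\left(K \right)} = -16 + 4 \left(\left(30 + 40\right) + K\right) = -16 + 4 \left(70 + K\right) = -16 + \left(280 + 4 K\right) = 264 + 4 K$)
$24 j{\left(111 \right)} = 24 \left(264 + 4 \cdot 111\right) = 24 \left(264 + 444\right) = 24 \cdot 708 = 16992$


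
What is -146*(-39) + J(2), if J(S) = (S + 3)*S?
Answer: 5704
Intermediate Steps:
J(S) = S*(3 + S) (J(S) = (3 + S)*S = S*(3 + S))
-146*(-39) + J(2) = -146*(-39) + 2*(3 + 2) = 5694 + 2*5 = 5694 + 10 = 5704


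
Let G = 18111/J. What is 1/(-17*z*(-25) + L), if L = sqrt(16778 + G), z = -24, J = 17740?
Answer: -180948000/1845371940169 - 2*sqrt(1320121350485)/1845371940169 ≈ -9.9300e-5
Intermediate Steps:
G = 18111/17740 ≈ 1.0209
L = sqrt(1320121350485)/8870 (L = sqrt(16778 + 18111/17740) = sqrt(297659831/17740) = sqrt(1320121350485)/8870 ≈ 129.53)
1/(-17*z*(-25) + L) = 1/(-17*(-24)*(-25) + sqrt(1320121350485)/8870) = 1/(408*(-25) + sqrt(1320121350485)/8870) = 1/(-10200 + sqrt(1320121350485)/8870)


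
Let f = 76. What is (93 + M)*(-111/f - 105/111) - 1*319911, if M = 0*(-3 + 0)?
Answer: -900219063/2812 ≈ -3.2014e+5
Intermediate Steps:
M = 0 (M = 0*(-3) = 0)
(93 + M)*(-111/f - 105/111) - 1*319911 = (93 + 0)*(-111/76 - 105/111) - 1*319911 = 93*(-111*1/76 - 105*1/111) - 319911 = 93*(-111/76 - 35/37) - 319911 = 93*(-6767/2812) - 319911 = -629331/2812 - 319911 = -900219063/2812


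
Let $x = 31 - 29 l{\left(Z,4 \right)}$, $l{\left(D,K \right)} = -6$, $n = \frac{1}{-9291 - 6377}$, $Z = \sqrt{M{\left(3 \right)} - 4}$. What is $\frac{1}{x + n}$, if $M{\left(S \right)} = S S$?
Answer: $\frac{15668}{3211939} \approx 0.0048781$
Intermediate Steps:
$M{\left(S \right)} = S^{2}$
$Z = \sqrt{5}$ ($Z = \sqrt{3^{2} - 4} = \sqrt{9 - 4} = \sqrt{5} \approx 2.2361$)
$n = - \frac{1}{15668}$ ($n = \frac{1}{-15668} = - \frac{1}{15668} \approx -6.3824 \cdot 10^{-5}$)
$x = 205$ ($x = 31 - -174 = 31 + 174 = 205$)
$\frac{1}{x + n} = \frac{1}{205 - \frac{1}{15668}} = \frac{1}{\frac{3211939}{15668}} = \frac{15668}{3211939}$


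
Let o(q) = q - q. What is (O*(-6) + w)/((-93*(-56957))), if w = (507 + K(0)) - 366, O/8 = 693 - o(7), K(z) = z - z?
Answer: -11041/1765667 ≈ -0.0062532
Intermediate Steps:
o(q) = 0
K(z) = 0
O = 5544 (O = 8*(693 - 1*0) = 8*(693 + 0) = 8*693 = 5544)
w = 141 (w = (507 + 0) - 366 = 507 - 366 = 141)
(O*(-6) + w)/((-93*(-56957))) = (5544*(-6) + 141)/((-93*(-56957))) = (-33264 + 141)/5297001 = -33123*1/5297001 = -11041/1765667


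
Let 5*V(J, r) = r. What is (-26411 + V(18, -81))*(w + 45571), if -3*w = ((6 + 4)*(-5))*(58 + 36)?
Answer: -18685748168/15 ≈ -1.2457e+9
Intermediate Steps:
V(J, r) = r/5
w = 4700/3 (w = -(6 + 4)*(-5)*(58 + 36)/3 = -10*(-5)*94/3 = -(-50)*94/3 = -⅓*(-4700) = 4700/3 ≈ 1566.7)
(-26411 + V(18, -81))*(w + 45571) = (-26411 + (⅕)*(-81))*(4700/3 + 45571) = (-26411 - 81/5)*(141413/3) = -132136/5*141413/3 = -18685748168/15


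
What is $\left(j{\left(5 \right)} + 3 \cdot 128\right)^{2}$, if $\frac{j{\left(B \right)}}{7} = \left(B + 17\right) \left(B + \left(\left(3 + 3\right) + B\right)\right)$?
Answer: $8111104$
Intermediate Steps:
$j{\left(B \right)} = 7 \left(6 + 2 B\right) \left(17 + B\right)$ ($j{\left(B \right)} = 7 \left(B + 17\right) \left(B + \left(\left(3 + 3\right) + B\right)\right) = 7 \left(17 + B\right) \left(B + \left(6 + B\right)\right) = 7 \left(17 + B\right) \left(6 + 2 B\right) = 7 \left(6 + 2 B\right) \left(17 + B\right)$)
$\left(j{\left(5 \right)} + 3 \cdot 128\right)^{2} = \left(\left(714 + 14 \cdot 5^{2} + 280 \cdot 5\right) + 3 \cdot 128\right)^{2} = \left(\left(714 + 14 \cdot 25 + 1400\right) + 384\right)^{2} = \left(\left(714 + 350 + 1400\right) + 384\right)^{2} = \left(2464 + 384\right)^{2} = 2848^{2} = 8111104$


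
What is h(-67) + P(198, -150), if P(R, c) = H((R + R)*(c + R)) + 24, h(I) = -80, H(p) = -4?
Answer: -60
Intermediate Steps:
P(R, c) = 20 (P(R, c) = -4 + 24 = 20)
h(-67) + P(198, -150) = -80 + 20 = -60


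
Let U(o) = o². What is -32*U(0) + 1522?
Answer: 1522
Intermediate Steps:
-32*U(0) + 1522 = -32*0² + 1522 = -32*0 + 1522 = 0 + 1522 = 1522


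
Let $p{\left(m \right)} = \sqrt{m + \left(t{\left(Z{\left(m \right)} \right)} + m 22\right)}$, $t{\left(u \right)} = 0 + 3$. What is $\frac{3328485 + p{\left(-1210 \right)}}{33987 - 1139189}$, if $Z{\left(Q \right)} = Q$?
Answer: $- \frac{3328485}{1105202} - \frac{i \sqrt{27827}}{1105202} \approx -3.0117 - 0.00015094 i$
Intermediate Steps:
$t{\left(u \right)} = 3$
$p{\left(m \right)} = \sqrt{3 + 23 m}$ ($p{\left(m \right)} = \sqrt{m + \left(3 + m 22\right)} = \sqrt{m + \left(3 + 22 m\right)} = \sqrt{3 + 23 m}$)
$\frac{3328485 + p{\left(-1210 \right)}}{33987 - 1139189} = \frac{3328485 + \sqrt{3 + 23 \left(-1210\right)}}{33987 - 1139189} = \frac{3328485 + \sqrt{3 - 27830}}{-1105202} = \left(3328485 + \sqrt{-27827}\right) \left(- \frac{1}{1105202}\right) = \left(3328485 + i \sqrt{27827}\right) \left(- \frac{1}{1105202}\right) = - \frac{3328485}{1105202} - \frac{i \sqrt{27827}}{1105202}$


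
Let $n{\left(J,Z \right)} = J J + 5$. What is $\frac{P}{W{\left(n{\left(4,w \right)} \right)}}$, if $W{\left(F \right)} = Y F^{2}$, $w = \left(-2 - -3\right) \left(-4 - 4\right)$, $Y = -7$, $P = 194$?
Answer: $- \frac{194}{3087} \approx -0.062844$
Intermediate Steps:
$w = -8$ ($w = \left(-2 + 3\right) \left(-8\right) = 1 \left(-8\right) = -8$)
$n{\left(J,Z \right)} = 5 + J^{2}$ ($n{\left(J,Z \right)} = J^{2} + 5 = 5 + J^{2}$)
$W{\left(F \right)} = - 7 F^{2}$
$\frac{P}{W{\left(n{\left(4,w \right)} \right)}} = \frac{194}{\left(-7\right) \left(5 + 4^{2}\right)^{2}} = \frac{194}{\left(-7\right) \left(5 + 16\right)^{2}} = \frac{194}{\left(-7\right) 21^{2}} = \frac{194}{\left(-7\right) 441} = \frac{194}{-3087} = 194 \left(- \frac{1}{3087}\right) = - \frac{194}{3087}$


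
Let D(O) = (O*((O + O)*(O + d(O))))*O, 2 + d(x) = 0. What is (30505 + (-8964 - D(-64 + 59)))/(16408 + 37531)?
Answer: 19791/53939 ≈ 0.36691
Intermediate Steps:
d(x) = -2 (d(x) = -2 + 0 = -2)
D(O) = 2*O³*(-2 + O) (D(O) = (O*((O + O)*(O - 2)))*O = (O*((2*O)*(-2 + O)))*O = (O*(2*O*(-2 + O)))*O = (2*O²*(-2 + O))*O = 2*O³*(-2 + O))
(30505 + (-8964 - D(-64 + 59)))/(16408 + 37531) = (30505 + (-8964 - 2*(-64 + 59)³*(-2 + (-64 + 59))))/(16408 + 37531) = (30505 + (-8964 - 2*(-5)³*(-2 - 5)))/53939 = (30505 + (-8964 - 2*(-125)*(-7)))*(1/53939) = (30505 + (-8964 - 1*1750))*(1/53939) = (30505 + (-8964 - 1750))*(1/53939) = (30505 - 10714)*(1/53939) = 19791*(1/53939) = 19791/53939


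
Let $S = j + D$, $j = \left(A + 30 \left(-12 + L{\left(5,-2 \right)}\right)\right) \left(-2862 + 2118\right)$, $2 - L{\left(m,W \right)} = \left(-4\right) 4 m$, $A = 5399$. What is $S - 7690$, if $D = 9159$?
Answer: $-5577787$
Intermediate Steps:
$L{\left(m,W \right)} = 2 + 16 m$ ($L{\left(m,W \right)} = 2 - \left(-4\right) 4 m = 2 - - 16 m = 2 + 16 m$)
$j = -5579256$ ($j = \left(5399 + 30 \left(-12 + \left(2 + 16 \cdot 5\right)\right)\right) \left(-2862 + 2118\right) = \left(5399 + 30 \left(-12 + \left(2 + 80\right)\right)\right) \left(-744\right) = \left(5399 + 30 \left(-12 + 82\right)\right) \left(-744\right) = \left(5399 + 30 \cdot 70\right) \left(-744\right) = \left(5399 + 2100\right) \left(-744\right) = 7499 \left(-744\right) = -5579256$)
$S = -5570097$ ($S = -5579256 + 9159 = -5570097$)
$S - 7690 = -5570097 - 7690 = -5577787$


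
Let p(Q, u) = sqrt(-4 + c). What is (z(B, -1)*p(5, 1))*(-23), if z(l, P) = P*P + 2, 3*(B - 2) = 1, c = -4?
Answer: -138*I*sqrt(2) ≈ -195.16*I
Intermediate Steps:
B = 7/3 (B = 2 + (1/3)*1 = 2 + 1/3 = 7/3 ≈ 2.3333)
p(Q, u) = 2*I*sqrt(2) (p(Q, u) = sqrt(-4 - 4) = sqrt(-8) = 2*I*sqrt(2))
z(l, P) = 2 + P**2 (z(l, P) = P**2 + 2 = 2 + P**2)
(z(B, -1)*p(5, 1))*(-23) = ((2 + (-1)**2)*(2*I*sqrt(2)))*(-23) = ((2 + 1)*(2*I*sqrt(2)))*(-23) = (3*(2*I*sqrt(2)))*(-23) = (6*I*sqrt(2))*(-23) = -138*I*sqrt(2)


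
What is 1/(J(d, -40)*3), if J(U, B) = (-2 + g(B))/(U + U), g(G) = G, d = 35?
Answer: -5/9 ≈ -0.55556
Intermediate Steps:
J(U, B) = (-2 + B)/(2*U) (J(U, B) = (-2 + B)/(U + U) = (-2 + B)/((2*U)) = (-2 + B)*(1/(2*U)) = (-2 + B)/(2*U))
1/(J(d, -40)*3) = 1/(((½)*(-2 - 40)/35)*3) = 1/(((½)*(1/35)*(-42))*3) = 1/(-⅗*3) = 1/(-9/5) = -5/9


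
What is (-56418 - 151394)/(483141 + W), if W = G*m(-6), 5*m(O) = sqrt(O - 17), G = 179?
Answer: -627515609325/1458907845992 + 46497935*I*sqrt(23)/1458907845992 ≈ -0.43013 + 0.00015285*I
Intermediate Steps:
m(O) = sqrt(-17 + O)/5 (m(O) = sqrt(O - 17)/5 = sqrt(-17 + O)/5)
W = 179*I*sqrt(23)/5 (W = 179*(sqrt(-17 - 6)/5) = 179*(sqrt(-23)/5) = 179*((I*sqrt(23))/5) = 179*(I*sqrt(23)/5) = 179*I*sqrt(23)/5 ≈ 171.69*I)
(-56418 - 151394)/(483141 + W) = (-56418 - 151394)/(483141 + 179*I*sqrt(23)/5) = -207812/(483141 + 179*I*sqrt(23)/5)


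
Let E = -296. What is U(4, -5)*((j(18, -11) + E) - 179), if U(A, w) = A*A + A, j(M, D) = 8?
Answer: -9340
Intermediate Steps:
U(A, w) = A + A**2 (U(A, w) = A**2 + A = A + A**2)
U(4, -5)*((j(18, -11) + E) - 179) = (4*(1 + 4))*((8 - 296) - 179) = (4*5)*(-288 - 179) = 20*(-467) = -9340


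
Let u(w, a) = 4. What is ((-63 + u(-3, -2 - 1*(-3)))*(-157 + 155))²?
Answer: 13924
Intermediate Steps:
((-63 + u(-3, -2 - 1*(-3)))*(-157 + 155))² = ((-63 + 4)*(-157 + 155))² = (-59*(-2))² = 118² = 13924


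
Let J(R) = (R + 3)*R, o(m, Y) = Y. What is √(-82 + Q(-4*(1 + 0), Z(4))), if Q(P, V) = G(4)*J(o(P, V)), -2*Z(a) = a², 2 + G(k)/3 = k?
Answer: √158 ≈ 12.570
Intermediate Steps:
G(k) = -6 + 3*k
J(R) = R*(3 + R) (J(R) = (3 + R)*R = R*(3 + R))
Z(a) = -a²/2
Q(P, V) = 6*V*(3 + V) (Q(P, V) = (-6 + 3*4)*(V*(3 + V)) = (-6 + 12)*(V*(3 + V)) = 6*(V*(3 + V)) = 6*V*(3 + V))
√(-82 + Q(-4*(1 + 0), Z(4))) = √(-82 + 6*(-½*4²)*(3 - ½*4²)) = √(-82 + 6*(-½*16)*(3 - ½*16)) = √(-82 + 6*(-8)*(3 - 8)) = √(-82 + 6*(-8)*(-5)) = √(-82 + 240) = √158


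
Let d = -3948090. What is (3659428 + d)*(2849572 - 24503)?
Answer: -815490067678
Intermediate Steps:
(3659428 + d)*(2849572 - 24503) = (3659428 - 3948090)*(2849572 - 24503) = -288662*2825069 = -815490067678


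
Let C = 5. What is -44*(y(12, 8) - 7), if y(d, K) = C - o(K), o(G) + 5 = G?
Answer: 220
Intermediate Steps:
o(G) = -5 + G
y(d, K) = 10 - K (y(d, K) = 5 - (-5 + K) = 5 + (5 - K) = 10 - K)
-44*(y(12, 8) - 7) = -44*((10 - 1*8) - 7) = -44*((10 - 8) - 7) = -44*(2 - 7) = -44*(-5) = 220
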